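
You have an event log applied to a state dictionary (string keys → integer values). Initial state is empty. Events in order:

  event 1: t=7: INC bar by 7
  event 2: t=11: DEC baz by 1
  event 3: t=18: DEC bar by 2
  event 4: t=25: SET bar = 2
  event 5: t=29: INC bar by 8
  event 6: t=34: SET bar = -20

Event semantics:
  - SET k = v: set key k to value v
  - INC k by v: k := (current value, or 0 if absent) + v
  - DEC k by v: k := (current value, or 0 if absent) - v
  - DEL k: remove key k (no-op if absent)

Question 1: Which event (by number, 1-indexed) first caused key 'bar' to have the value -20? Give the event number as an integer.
Looking for first event where bar becomes -20:
  event 1: bar = 7
  event 2: bar = 7
  event 3: bar = 5
  event 4: bar = 2
  event 5: bar = 10
  event 6: bar 10 -> -20  <-- first match

Answer: 6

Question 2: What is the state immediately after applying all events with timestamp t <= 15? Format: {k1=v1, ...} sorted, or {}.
Apply events with t <= 15 (2 events):
  after event 1 (t=7: INC bar by 7): {bar=7}
  after event 2 (t=11: DEC baz by 1): {bar=7, baz=-1}

Answer: {bar=7, baz=-1}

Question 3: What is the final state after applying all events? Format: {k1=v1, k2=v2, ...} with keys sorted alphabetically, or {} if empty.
  after event 1 (t=7: INC bar by 7): {bar=7}
  after event 2 (t=11: DEC baz by 1): {bar=7, baz=-1}
  after event 3 (t=18: DEC bar by 2): {bar=5, baz=-1}
  after event 4 (t=25: SET bar = 2): {bar=2, baz=-1}
  after event 5 (t=29: INC bar by 8): {bar=10, baz=-1}
  after event 6 (t=34: SET bar = -20): {bar=-20, baz=-1}

Answer: {bar=-20, baz=-1}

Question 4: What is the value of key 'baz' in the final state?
Track key 'baz' through all 6 events:
  event 1 (t=7: INC bar by 7): baz unchanged
  event 2 (t=11: DEC baz by 1): baz (absent) -> -1
  event 3 (t=18: DEC bar by 2): baz unchanged
  event 4 (t=25: SET bar = 2): baz unchanged
  event 5 (t=29: INC bar by 8): baz unchanged
  event 6 (t=34: SET bar = -20): baz unchanged
Final: baz = -1

Answer: -1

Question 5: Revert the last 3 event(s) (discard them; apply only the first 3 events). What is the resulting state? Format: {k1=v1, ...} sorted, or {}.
Keep first 3 events (discard last 3):
  after event 1 (t=7: INC bar by 7): {bar=7}
  after event 2 (t=11: DEC baz by 1): {bar=7, baz=-1}
  after event 3 (t=18: DEC bar by 2): {bar=5, baz=-1}

Answer: {bar=5, baz=-1}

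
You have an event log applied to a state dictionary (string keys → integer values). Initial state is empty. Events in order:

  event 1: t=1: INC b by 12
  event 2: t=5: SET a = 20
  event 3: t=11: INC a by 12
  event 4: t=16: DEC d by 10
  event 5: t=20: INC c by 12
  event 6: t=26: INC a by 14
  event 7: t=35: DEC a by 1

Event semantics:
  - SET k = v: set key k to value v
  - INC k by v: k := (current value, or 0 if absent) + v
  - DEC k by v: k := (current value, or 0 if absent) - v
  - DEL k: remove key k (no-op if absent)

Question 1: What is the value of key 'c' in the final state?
Track key 'c' through all 7 events:
  event 1 (t=1: INC b by 12): c unchanged
  event 2 (t=5: SET a = 20): c unchanged
  event 3 (t=11: INC a by 12): c unchanged
  event 4 (t=16: DEC d by 10): c unchanged
  event 5 (t=20: INC c by 12): c (absent) -> 12
  event 6 (t=26: INC a by 14): c unchanged
  event 7 (t=35: DEC a by 1): c unchanged
Final: c = 12

Answer: 12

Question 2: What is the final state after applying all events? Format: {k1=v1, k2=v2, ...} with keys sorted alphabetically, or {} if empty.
  after event 1 (t=1: INC b by 12): {b=12}
  after event 2 (t=5: SET a = 20): {a=20, b=12}
  after event 3 (t=11: INC a by 12): {a=32, b=12}
  after event 4 (t=16: DEC d by 10): {a=32, b=12, d=-10}
  after event 5 (t=20: INC c by 12): {a=32, b=12, c=12, d=-10}
  after event 6 (t=26: INC a by 14): {a=46, b=12, c=12, d=-10}
  after event 7 (t=35: DEC a by 1): {a=45, b=12, c=12, d=-10}

Answer: {a=45, b=12, c=12, d=-10}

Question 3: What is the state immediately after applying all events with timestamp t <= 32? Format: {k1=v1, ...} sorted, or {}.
Answer: {a=46, b=12, c=12, d=-10}

Derivation:
Apply events with t <= 32 (6 events):
  after event 1 (t=1: INC b by 12): {b=12}
  after event 2 (t=5: SET a = 20): {a=20, b=12}
  after event 3 (t=11: INC a by 12): {a=32, b=12}
  after event 4 (t=16: DEC d by 10): {a=32, b=12, d=-10}
  after event 5 (t=20: INC c by 12): {a=32, b=12, c=12, d=-10}
  after event 6 (t=26: INC a by 14): {a=46, b=12, c=12, d=-10}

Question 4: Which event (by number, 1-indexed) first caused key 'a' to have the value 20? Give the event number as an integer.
Looking for first event where a becomes 20:
  event 2: a (absent) -> 20  <-- first match

Answer: 2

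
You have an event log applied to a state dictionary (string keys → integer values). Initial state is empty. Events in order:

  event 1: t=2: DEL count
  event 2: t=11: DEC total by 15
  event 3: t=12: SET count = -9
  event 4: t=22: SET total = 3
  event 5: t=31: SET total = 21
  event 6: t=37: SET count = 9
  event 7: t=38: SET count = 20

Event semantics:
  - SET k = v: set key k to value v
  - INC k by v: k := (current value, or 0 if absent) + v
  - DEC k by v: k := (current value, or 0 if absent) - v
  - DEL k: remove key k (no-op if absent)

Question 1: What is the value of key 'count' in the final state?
Track key 'count' through all 7 events:
  event 1 (t=2: DEL count): count (absent) -> (absent)
  event 2 (t=11: DEC total by 15): count unchanged
  event 3 (t=12: SET count = -9): count (absent) -> -9
  event 4 (t=22: SET total = 3): count unchanged
  event 5 (t=31: SET total = 21): count unchanged
  event 6 (t=37: SET count = 9): count -9 -> 9
  event 7 (t=38: SET count = 20): count 9 -> 20
Final: count = 20

Answer: 20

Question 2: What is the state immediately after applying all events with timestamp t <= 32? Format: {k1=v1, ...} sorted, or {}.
Apply events with t <= 32 (5 events):
  after event 1 (t=2: DEL count): {}
  after event 2 (t=11: DEC total by 15): {total=-15}
  after event 3 (t=12: SET count = -9): {count=-9, total=-15}
  after event 4 (t=22: SET total = 3): {count=-9, total=3}
  after event 5 (t=31: SET total = 21): {count=-9, total=21}

Answer: {count=-9, total=21}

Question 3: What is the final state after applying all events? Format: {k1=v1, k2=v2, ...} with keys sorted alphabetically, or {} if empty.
  after event 1 (t=2: DEL count): {}
  after event 2 (t=11: DEC total by 15): {total=-15}
  after event 3 (t=12: SET count = -9): {count=-9, total=-15}
  after event 4 (t=22: SET total = 3): {count=-9, total=3}
  after event 5 (t=31: SET total = 21): {count=-9, total=21}
  after event 6 (t=37: SET count = 9): {count=9, total=21}
  after event 7 (t=38: SET count = 20): {count=20, total=21}

Answer: {count=20, total=21}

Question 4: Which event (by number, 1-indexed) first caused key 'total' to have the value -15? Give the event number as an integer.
Answer: 2

Derivation:
Looking for first event where total becomes -15:
  event 2: total (absent) -> -15  <-- first match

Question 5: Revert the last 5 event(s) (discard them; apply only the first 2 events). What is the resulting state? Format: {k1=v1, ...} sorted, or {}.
Answer: {total=-15}

Derivation:
Keep first 2 events (discard last 5):
  after event 1 (t=2: DEL count): {}
  after event 2 (t=11: DEC total by 15): {total=-15}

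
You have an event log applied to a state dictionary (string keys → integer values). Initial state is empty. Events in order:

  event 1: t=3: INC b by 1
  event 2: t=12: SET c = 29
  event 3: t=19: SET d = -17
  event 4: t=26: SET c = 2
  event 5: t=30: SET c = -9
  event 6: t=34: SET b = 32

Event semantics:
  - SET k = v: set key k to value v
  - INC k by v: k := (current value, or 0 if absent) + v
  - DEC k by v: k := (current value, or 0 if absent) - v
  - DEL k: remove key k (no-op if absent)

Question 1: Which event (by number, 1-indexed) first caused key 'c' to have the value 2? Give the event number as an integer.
Answer: 4

Derivation:
Looking for first event where c becomes 2:
  event 2: c = 29
  event 3: c = 29
  event 4: c 29 -> 2  <-- first match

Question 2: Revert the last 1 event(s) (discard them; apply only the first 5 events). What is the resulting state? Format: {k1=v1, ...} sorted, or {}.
Answer: {b=1, c=-9, d=-17}

Derivation:
Keep first 5 events (discard last 1):
  after event 1 (t=3: INC b by 1): {b=1}
  after event 2 (t=12: SET c = 29): {b=1, c=29}
  after event 3 (t=19: SET d = -17): {b=1, c=29, d=-17}
  after event 4 (t=26: SET c = 2): {b=1, c=2, d=-17}
  after event 5 (t=30: SET c = -9): {b=1, c=-9, d=-17}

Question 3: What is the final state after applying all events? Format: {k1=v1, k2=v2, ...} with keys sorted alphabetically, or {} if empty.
Answer: {b=32, c=-9, d=-17}

Derivation:
  after event 1 (t=3: INC b by 1): {b=1}
  after event 2 (t=12: SET c = 29): {b=1, c=29}
  after event 3 (t=19: SET d = -17): {b=1, c=29, d=-17}
  after event 4 (t=26: SET c = 2): {b=1, c=2, d=-17}
  after event 5 (t=30: SET c = -9): {b=1, c=-9, d=-17}
  after event 6 (t=34: SET b = 32): {b=32, c=-9, d=-17}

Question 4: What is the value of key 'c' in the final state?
Track key 'c' through all 6 events:
  event 1 (t=3: INC b by 1): c unchanged
  event 2 (t=12: SET c = 29): c (absent) -> 29
  event 3 (t=19: SET d = -17): c unchanged
  event 4 (t=26: SET c = 2): c 29 -> 2
  event 5 (t=30: SET c = -9): c 2 -> -9
  event 6 (t=34: SET b = 32): c unchanged
Final: c = -9

Answer: -9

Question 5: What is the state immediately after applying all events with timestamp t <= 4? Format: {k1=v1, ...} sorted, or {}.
Apply events with t <= 4 (1 events):
  after event 1 (t=3: INC b by 1): {b=1}

Answer: {b=1}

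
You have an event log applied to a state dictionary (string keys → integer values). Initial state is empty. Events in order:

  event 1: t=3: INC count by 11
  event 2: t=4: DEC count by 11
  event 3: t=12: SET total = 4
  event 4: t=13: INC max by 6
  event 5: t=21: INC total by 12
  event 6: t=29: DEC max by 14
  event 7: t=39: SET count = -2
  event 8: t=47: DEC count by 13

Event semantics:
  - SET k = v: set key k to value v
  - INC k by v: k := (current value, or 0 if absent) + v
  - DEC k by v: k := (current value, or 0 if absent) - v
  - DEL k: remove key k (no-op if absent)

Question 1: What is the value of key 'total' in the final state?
Track key 'total' through all 8 events:
  event 1 (t=3: INC count by 11): total unchanged
  event 2 (t=4: DEC count by 11): total unchanged
  event 3 (t=12: SET total = 4): total (absent) -> 4
  event 4 (t=13: INC max by 6): total unchanged
  event 5 (t=21: INC total by 12): total 4 -> 16
  event 6 (t=29: DEC max by 14): total unchanged
  event 7 (t=39: SET count = -2): total unchanged
  event 8 (t=47: DEC count by 13): total unchanged
Final: total = 16

Answer: 16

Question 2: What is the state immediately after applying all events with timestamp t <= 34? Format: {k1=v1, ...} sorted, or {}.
Answer: {count=0, max=-8, total=16}

Derivation:
Apply events with t <= 34 (6 events):
  after event 1 (t=3: INC count by 11): {count=11}
  after event 2 (t=4: DEC count by 11): {count=0}
  after event 3 (t=12: SET total = 4): {count=0, total=4}
  after event 4 (t=13: INC max by 6): {count=0, max=6, total=4}
  after event 5 (t=21: INC total by 12): {count=0, max=6, total=16}
  after event 6 (t=29: DEC max by 14): {count=0, max=-8, total=16}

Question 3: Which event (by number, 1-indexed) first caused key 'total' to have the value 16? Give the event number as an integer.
Looking for first event where total becomes 16:
  event 3: total = 4
  event 4: total = 4
  event 5: total 4 -> 16  <-- first match

Answer: 5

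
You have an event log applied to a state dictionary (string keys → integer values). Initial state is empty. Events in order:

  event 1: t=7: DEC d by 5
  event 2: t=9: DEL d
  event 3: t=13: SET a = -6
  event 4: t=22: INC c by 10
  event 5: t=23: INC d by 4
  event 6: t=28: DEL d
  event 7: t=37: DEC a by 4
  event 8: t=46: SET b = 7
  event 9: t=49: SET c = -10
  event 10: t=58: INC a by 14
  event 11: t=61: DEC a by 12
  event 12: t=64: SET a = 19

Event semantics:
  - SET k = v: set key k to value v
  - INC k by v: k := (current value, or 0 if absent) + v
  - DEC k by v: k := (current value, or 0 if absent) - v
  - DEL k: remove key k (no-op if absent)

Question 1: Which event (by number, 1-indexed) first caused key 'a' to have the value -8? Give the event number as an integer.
Answer: 11

Derivation:
Looking for first event where a becomes -8:
  event 3: a = -6
  event 4: a = -6
  event 5: a = -6
  event 6: a = -6
  event 7: a = -10
  event 8: a = -10
  event 9: a = -10
  event 10: a = 4
  event 11: a 4 -> -8  <-- first match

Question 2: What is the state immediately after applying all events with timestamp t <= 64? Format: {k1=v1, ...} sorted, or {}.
Answer: {a=19, b=7, c=-10}

Derivation:
Apply events with t <= 64 (12 events):
  after event 1 (t=7: DEC d by 5): {d=-5}
  after event 2 (t=9: DEL d): {}
  after event 3 (t=13: SET a = -6): {a=-6}
  after event 4 (t=22: INC c by 10): {a=-6, c=10}
  after event 5 (t=23: INC d by 4): {a=-6, c=10, d=4}
  after event 6 (t=28: DEL d): {a=-6, c=10}
  after event 7 (t=37: DEC a by 4): {a=-10, c=10}
  after event 8 (t=46: SET b = 7): {a=-10, b=7, c=10}
  after event 9 (t=49: SET c = -10): {a=-10, b=7, c=-10}
  after event 10 (t=58: INC a by 14): {a=4, b=7, c=-10}
  after event 11 (t=61: DEC a by 12): {a=-8, b=7, c=-10}
  after event 12 (t=64: SET a = 19): {a=19, b=7, c=-10}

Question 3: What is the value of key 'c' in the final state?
Answer: -10

Derivation:
Track key 'c' through all 12 events:
  event 1 (t=7: DEC d by 5): c unchanged
  event 2 (t=9: DEL d): c unchanged
  event 3 (t=13: SET a = -6): c unchanged
  event 4 (t=22: INC c by 10): c (absent) -> 10
  event 5 (t=23: INC d by 4): c unchanged
  event 6 (t=28: DEL d): c unchanged
  event 7 (t=37: DEC a by 4): c unchanged
  event 8 (t=46: SET b = 7): c unchanged
  event 9 (t=49: SET c = -10): c 10 -> -10
  event 10 (t=58: INC a by 14): c unchanged
  event 11 (t=61: DEC a by 12): c unchanged
  event 12 (t=64: SET a = 19): c unchanged
Final: c = -10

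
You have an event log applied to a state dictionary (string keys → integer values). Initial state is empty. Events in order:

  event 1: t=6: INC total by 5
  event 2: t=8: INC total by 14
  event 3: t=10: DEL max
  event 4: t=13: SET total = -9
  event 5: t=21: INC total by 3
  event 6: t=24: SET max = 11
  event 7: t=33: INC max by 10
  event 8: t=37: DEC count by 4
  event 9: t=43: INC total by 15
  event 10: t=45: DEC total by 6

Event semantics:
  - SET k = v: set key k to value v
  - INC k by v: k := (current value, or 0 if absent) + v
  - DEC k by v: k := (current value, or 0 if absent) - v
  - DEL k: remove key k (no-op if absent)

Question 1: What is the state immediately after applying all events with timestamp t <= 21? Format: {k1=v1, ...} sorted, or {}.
Answer: {total=-6}

Derivation:
Apply events with t <= 21 (5 events):
  after event 1 (t=6: INC total by 5): {total=5}
  after event 2 (t=8: INC total by 14): {total=19}
  after event 3 (t=10: DEL max): {total=19}
  after event 4 (t=13: SET total = -9): {total=-9}
  after event 5 (t=21: INC total by 3): {total=-6}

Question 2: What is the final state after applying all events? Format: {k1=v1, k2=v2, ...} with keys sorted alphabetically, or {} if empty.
  after event 1 (t=6: INC total by 5): {total=5}
  after event 2 (t=8: INC total by 14): {total=19}
  after event 3 (t=10: DEL max): {total=19}
  after event 4 (t=13: SET total = -9): {total=-9}
  after event 5 (t=21: INC total by 3): {total=-6}
  after event 6 (t=24: SET max = 11): {max=11, total=-6}
  after event 7 (t=33: INC max by 10): {max=21, total=-6}
  after event 8 (t=37: DEC count by 4): {count=-4, max=21, total=-6}
  after event 9 (t=43: INC total by 15): {count=-4, max=21, total=9}
  after event 10 (t=45: DEC total by 6): {count=-4, max=21, total=3}

Answer: {count=-4, max=21, total=3}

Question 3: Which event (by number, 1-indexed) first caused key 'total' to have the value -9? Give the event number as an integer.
Looking for first event where total becomes -9:
  event 1: total = 5
  event 2: total = 19
  event 3: total = 19
  event 4: total 19 -> -9  <-- first match

Answer: 4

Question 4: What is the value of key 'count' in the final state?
Answer: -4

Derivation:
Track key 'count' through all 10 events:
  event 1 (t=6: INC total by 5): count unchanged
  event 2 (t=8: INC total by 14): count unchanged
  event 3 (t=10: DEL max): count unchanged
  event 4 (t=13: SET total = -9): count unchanged
  event 5 (t=21: INC total by 3): count unchanged
  event 6 (t=24: SET max = 11): count unchanged
  event 7 (t=33: INC max by 10): count unchanged
  event 8 (t=37: DEC count by 4): count (absent) -> -4
  event 9 (t=43: INC total by 15): count unchanged
  event 10 (t=45: DEC total by 6): count unchanged
Final: count = -4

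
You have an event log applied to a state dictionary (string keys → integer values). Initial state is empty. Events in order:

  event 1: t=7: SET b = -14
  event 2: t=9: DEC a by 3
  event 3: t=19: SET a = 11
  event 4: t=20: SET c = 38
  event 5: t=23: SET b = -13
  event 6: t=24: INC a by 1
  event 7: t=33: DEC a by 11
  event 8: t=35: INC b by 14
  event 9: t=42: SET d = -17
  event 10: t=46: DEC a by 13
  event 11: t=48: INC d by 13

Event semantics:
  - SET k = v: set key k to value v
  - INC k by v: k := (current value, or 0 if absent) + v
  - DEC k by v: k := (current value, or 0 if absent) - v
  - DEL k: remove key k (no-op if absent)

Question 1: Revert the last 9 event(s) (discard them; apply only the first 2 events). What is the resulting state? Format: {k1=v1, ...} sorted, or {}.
Keep first 2 events (discard last 9):
  after event 1 (t=7: SET b = -14): {b=-14}
  after event 2 (t=9: DEC a by 3): {a=-3, b=-14}

Answer: {a=-3, b=-14}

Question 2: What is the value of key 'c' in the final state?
Answer: 38

Derivation:
Track key 'c' through all 11 events:
  event 1 (t=7: SET b = -14): c unchanged
  event 2 (t=9: DEC a by 3): c unchanged
  event 3 (t=19: SET a = 11): c unchanged
  event 4 (t=20: SET c = 38): c (absent) -> 38
  event 5 (t=23: SET b = -13): c unchanged
  event 6 (t=24: INC a by 1): c unchanged
  event 7 (t=33: DEC a by 11): c unchanged
  event 8 (t=35: INC b by 14): c unchanged
  event 9 (t=42: SET d = -17): c unchanged
  event 10 (t=46: DEC a by 13): c unchanged
  event 11 (t=48: INC d by 13): c unchanged
Final: c = 38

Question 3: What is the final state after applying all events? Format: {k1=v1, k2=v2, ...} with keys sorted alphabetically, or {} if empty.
  after event 1 (t=7: SET b = -14): {b=-14}
  after event 2 (t=9: DEC a by 3): {a=-3, b=-14}
  after event 3 (t=19: SET a = 11): {a=11, b=-14}
  after event 4 (t=20: SET c = 38): {a=11, b=-14, c=38}
  after event 5 (t=23: SET b = -13): {a=11, b=-13, c=38}
  after event 6 (t=24: INC a by 1): {a=12, b=-13, c=38}
  after event 7 (t=33: DEC a by 11): {a=1, b=-13, c=38}
  after event 8 (t=35: INC b by 14): {a=1, b=1, c=38}
  after event 9 (t=42: SET d = -17): {a=1, b=1, c=38, d=-17}
  after event 10 (t=46: DEC a by 13): {a=-12, b=1, c=38, d=-17}
  after event 11 (t=48: INC d by 13): {a=-12, b=1, c=38, d=-4}

Answer: {a=-12, b=1, c=38, d=-4}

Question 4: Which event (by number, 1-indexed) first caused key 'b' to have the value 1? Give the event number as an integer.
Looking for first event where b becomes 1:
  event 1: b = -14
  event 2: b = -14
  event 3: b = -14
  event 4: b = -14
  event 5: b = -13
  event 6: b = -13
  event 7: b = -13
  event 8: b -13 -> 1  <-- first match

Answer: 8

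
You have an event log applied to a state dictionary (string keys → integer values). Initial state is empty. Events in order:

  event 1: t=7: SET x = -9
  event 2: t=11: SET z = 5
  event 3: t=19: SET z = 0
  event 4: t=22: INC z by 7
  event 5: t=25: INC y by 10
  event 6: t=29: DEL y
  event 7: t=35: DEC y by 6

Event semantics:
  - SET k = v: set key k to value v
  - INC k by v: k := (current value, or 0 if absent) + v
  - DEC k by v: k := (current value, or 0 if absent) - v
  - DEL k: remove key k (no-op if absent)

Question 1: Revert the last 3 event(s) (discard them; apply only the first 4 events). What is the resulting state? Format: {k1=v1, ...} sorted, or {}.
Keep first 4 events (discard last 3):
  after event 1 (t=7: SET x = -9): {x=-9}
  after event 2 (t=11: SET z = 5): {x=-9, z=5}
  after event 3 (t=19: SET z = 0): {x=-9, z=0}
  after event 4 (t=22: INC z by 7): {x=-9, z=7}

Answer: {x=-9, z=7}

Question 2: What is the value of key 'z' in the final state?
Answer: 7

Derivation:
Track key 'z' through all 7 events:
  event 1 (t=7: SET x = -9): z unchanged
  event 2 (t=11: SET z = 5): z (absent) -> 5
  event 3 (t=19: SET z = 0): z 5 -> 0
  event 4 (t=22: INC z by 7): z 0 -> 7
  event 5 (t=25: INC y by 10): z unchanged
  event 6 (t=29: DEL y): z unchanged
  event 7 (t=35: DEC y by 6): z unchanged
Final: z = 7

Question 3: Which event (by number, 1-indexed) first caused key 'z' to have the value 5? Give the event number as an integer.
Looking for first event where z becomes 5:
  event 2: z (absent) -> 5  <-- first match

Answer: 2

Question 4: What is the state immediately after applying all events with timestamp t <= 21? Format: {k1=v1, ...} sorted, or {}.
Answer: {x=-9, z=0}

Derivation:
Apply events with t <= 21 (3 events):
  after event 1 (t=7: SET x = -9): {x=-9}
  after event 2 (t=11: SET z = 5): {x=-9, z=5}
  after event 3 (t=19: SET z = 0): {x=-9, z=0}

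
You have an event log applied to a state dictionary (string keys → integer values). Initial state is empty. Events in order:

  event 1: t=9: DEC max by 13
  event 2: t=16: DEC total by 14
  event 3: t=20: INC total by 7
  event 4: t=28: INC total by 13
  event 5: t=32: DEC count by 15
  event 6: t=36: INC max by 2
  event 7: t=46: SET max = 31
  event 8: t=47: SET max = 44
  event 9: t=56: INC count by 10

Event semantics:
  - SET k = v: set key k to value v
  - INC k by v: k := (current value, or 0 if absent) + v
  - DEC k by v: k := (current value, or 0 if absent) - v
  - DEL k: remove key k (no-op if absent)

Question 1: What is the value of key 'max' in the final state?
Track key 'max' through all 9 events:
  event 1 (t=9: DEC max by 13): max (absent) -> -13
  event 2 (t=16: DEC total by 14): max unchanged
  event 3 (t=20: INC total by 7): max unchanged
  event 4 (t=28: INC total by 13): max unchanged
  event 5 (t=32: DEC count by 15): max unchanged
  event 6 (t=36: INC max by 2): max -13 -> -11
  event 7 (t=46: SET max = 31): max -11 -> 31
  event 8 (t=47: SET max = 44): max 31 -> 44
  event 9 (t=56: INC count by 10): max unchanged
Final: max = 44

Answer: 44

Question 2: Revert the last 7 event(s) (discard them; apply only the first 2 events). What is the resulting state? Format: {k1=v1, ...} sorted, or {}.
Keep first 2 events (discard last 7):
  after event 1 (t=9: DEC max by 13): {max=-13}
  after event 2 (t=16: DEC total by 14): {max=-13, total=-14}

Answer: {max=-13, total=-14}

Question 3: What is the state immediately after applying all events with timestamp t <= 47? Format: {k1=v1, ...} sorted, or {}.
Answer: {count=-15, max=44, total=6}

Derivation:
Apply events with t <= 47 (8 events):
  after event 1 (t=9: DEC max by 13): {max=-13}
  after event 2 (t=16: DEC total by 14): {max=-13, total=-14}
  after event 3 (t=20: INC total by 7): {max=-13, total=-7}
  after event 4 (t=28: INC total by 13): {max=-13, total=6}
  after event 5 (t=32: DEC count by 15): {count=-15, max=-13, total=6}
  after event 6 (t=36: INC max by 2): {count=-15, max=-11, total=6}
  after event 7 (t=46: SET max = 31): {count=-15, max=31, total=6}
  after event 8 (t=47: SET max = 44): {count=-15, max=44, total=6}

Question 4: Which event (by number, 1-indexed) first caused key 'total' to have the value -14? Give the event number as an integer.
Looking for first event where total becomes -14:
  event 2: total (absent) -> -14  <-- first match

Answer: 2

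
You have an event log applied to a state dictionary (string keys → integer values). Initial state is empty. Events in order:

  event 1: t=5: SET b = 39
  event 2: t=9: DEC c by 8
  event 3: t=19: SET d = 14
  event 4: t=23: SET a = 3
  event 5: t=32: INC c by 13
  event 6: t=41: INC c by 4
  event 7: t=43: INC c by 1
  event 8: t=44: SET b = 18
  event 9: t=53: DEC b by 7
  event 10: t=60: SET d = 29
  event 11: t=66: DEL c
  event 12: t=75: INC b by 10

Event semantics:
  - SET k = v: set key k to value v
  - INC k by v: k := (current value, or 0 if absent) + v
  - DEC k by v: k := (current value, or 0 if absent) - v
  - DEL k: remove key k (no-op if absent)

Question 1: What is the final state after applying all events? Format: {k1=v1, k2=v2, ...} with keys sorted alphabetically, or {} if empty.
Answer: {a=3, b=21, d=29}

Derivation:
  after event 1 (t=5: SET b = 39): {b=39}
  after event 2 (t=9: DEC c by 8): {b=39, c=-8}
  after event 3 (t=19: SET d = 14): {b=39, c=-8, d=14}
  after event 4 (t=23: SET a = 3): {a=3, b=39, c=-8, d=14}
  after event 5 (t=32: INC c by 13): {a=3, b=39, c=5, d=14}
  after event 6 (t=41: INC c by 4): {a=3, b=39, c=9, d=14}
  after event 7 (t=43: INC c by 1): {a=3, b=39, c=10, d=14}
  after event 8 (t=44: SET b = 18): {a=3, b=18, c=10, d=14}
  after event 9 (t=53: DEC b by 7): {a=3, b=11, c=10, d=14}
  after event 10 (t=60: SET d = 29): {a=3, b=11, c=10, d=29}
  after event 11 (t=66: DEL c): {a=3, b=11, d=29}
  after event 12 (t=75: INC b by 10): {a=3, b=21, d=29}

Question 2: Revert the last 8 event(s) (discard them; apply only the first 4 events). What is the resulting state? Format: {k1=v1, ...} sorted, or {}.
Keep first 4 events (discard last 8):
  after event 1 (t=5: SET b = 39): {b=39}
  after event 2 (t=9: DEC c by 8): {b=39, c=-8}
  after event 3 (t=19: SET d = 14): {b=39, c=-8, d=14}
  after event 4 (t=23: SET a = 3): {a=3, b=39, c=-8, d=14}

Answer: {a=3, b=39, c=-8, d=14}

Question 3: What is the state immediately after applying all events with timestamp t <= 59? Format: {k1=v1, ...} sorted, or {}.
Answer: {a=3, b=11, c=10, d=14}

Derivation:
Apply events with t <= 59 (9 events):
  after event 1 (t=5: SET b = 39): {b=39}
  after event 2 (t=9: DEC c by 8): {b=39, c=-8}
  after event 3 (t=19: SET d = 14): {b=39, c=-8, d=14}
  after event 4 (t=23: SET a = 3): {a=3, b=39, c=-8, d=14}
  after event 5 (t=32: INC c by 13): {a=3, b=39, c=5, d=14}
  after event 6 (t=41: INC c by 4): {a=3, b=39, c=9, d=14}
  after event 7 (t=43: INC c by 1): {a=3, b=39, c=10, d=14}
  after event 8 (t=44: SET b = 18): {a=3, b=18, c=10, d=14}
  after event 9 (t=53: DEC b by 7): {a=3, b=11, c=10, d=14}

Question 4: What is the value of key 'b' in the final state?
Answer: 21

Derivation:
Track key 'b' through all 12 events:
  event 1 (t=5: SET b = 39): b (absent) -> 39
  event 2 (t=9: DEC c by 8): b unchanged
  event 3 (t=19: SET d = 14): b unchanged
  event 4 (t=23: SET a = 3): b unchanged
  event 5 (t=32: INC c by 13): b unchanged
  event 6 (t=41: INC c by 4): b unchanged
  event 7 (t=43: INC c by 1): b unchanged
  event 8 (t=44: SET b = 18): b 39 -> 18
  event 9 (t=53: DEC b by 7): b 18 -> 11
  event 10 (t=60: SET d = 29): b unchanged
  event 11 (t=66: DEL c): b unchanged
  event 12 (t=75: INC b by 10): b 11 -> 21
Final: b = 21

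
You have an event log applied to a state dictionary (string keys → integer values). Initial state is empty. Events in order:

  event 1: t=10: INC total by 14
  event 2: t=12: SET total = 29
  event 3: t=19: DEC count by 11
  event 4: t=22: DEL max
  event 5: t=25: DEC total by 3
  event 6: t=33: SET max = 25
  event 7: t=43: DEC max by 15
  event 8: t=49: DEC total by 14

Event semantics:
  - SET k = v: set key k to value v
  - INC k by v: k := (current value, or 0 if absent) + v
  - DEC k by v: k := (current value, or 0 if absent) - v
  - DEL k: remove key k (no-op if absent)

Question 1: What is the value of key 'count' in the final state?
Track key 'count' through all 8 events:
  event 1 (t=10: INC total by 14): count unchanged
  event 2 (t=12: SET total = 29): count unchanged
  event 3 (t=19: DEC count by 11): count (absent) -> -11
  event 4 (t=22: DEL max): count unchanged
  event 5 (t=25: DEC total by 3): count unchanged
  event 6 (t=33: SET max = 25): count unchanged
  event 7 (t=43: DEC max by 15): count unchanged
  event 8 (t=49: DEC total by 14): count unchanged
Final: count = -11

Answer: -11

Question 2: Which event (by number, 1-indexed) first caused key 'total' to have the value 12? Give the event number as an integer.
Looking for first event where total becomes 12:
  event 1: total = 14
  event 2: total = 29
  event 3: total = 29
  event 4: total = 29
  event 5: total = 26
  event 6: total = 26
  event 7: total = 26
  event 8: total 26 -> 12  <-- first match

Answer: 8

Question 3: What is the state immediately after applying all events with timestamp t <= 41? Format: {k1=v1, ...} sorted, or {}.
Answer: {count=-11, max=25, total=26}

Derivation:
Apply events with t <= 41 (6 events):
  after event 1 (t=10: INC total by 14): {total=14}
  after event 2 (t=12: SET total = 29): {total=29}
  after event 3 (t=19: DEC count by 11): {count=-11, total=29}
  after event 4 (t=22: DEL max): {count=-11, total=29}
  after event 5 (t=25: DEC total by 3): {count=-11, total=26}
  after event 6 (t=33: SET max = 25): {count=-11, max=25, total=26}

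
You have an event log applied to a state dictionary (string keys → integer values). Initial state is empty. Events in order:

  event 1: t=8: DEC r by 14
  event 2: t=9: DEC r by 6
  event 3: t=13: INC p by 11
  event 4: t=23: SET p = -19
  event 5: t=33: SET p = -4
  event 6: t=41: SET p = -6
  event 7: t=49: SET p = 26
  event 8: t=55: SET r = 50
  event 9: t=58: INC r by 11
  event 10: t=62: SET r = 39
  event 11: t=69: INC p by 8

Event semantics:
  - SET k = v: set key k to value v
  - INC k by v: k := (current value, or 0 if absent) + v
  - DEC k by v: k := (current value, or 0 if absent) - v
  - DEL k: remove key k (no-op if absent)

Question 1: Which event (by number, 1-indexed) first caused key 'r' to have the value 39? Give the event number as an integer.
Looking for first event where r becomes 39:
  event 1: r = -14
  event 2: r = -20
  event 3: r = -20
  event 4: r = -20
  event 5: r = -20
  event 6: r = -20
  event 7: r = -20
  event 8: r = 50
  event 9: r = 61
  event 10: r 61 -> 39  <-- first match

Answer: 10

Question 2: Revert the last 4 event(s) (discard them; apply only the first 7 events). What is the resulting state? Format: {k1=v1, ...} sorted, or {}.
Answer: {p=26, r=-20}

Derivation:
Keep first 7 events (discard last 4):
  after event 1 (t=8: DEC r by 14): {r=-14}
  after event 2 (t=9: DEC r by 6): {r=-20}
  after event 3 (t=13: INC p by 11): {p=11, r=-20}
  after event 4 (t=23: SET p = -19): {p=-19, r=-20}
  after event 5 (t=33: SET p = -4): {p=-4, r=-20}
  after event 6 (t=41: SET p = -6): {p=-6, r=-20}
  after event 7 (t=49: SET p = 26): {p=26, r=-20}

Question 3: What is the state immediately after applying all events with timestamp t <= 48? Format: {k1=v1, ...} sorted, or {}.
Answer: {p=-6, r=-20}

Derivation:
Apply events with t <= 48 (6 events):
  after event 1 (t=8: DEC r by 14): {r=-14}
  after event 2 (t=9: DEC r by 6): {r=-20}
  after event 3 (t=13: INC p by 11): {p=11, r=-20}
  after event 4 (t=23: SET p = -19): {p=-19, r=-20}
  after event 5 (t=33: SET p = -4): {p=-4, r=-20}
  after event 6 (t=41: SET p = -6): {p=-6, r=-20}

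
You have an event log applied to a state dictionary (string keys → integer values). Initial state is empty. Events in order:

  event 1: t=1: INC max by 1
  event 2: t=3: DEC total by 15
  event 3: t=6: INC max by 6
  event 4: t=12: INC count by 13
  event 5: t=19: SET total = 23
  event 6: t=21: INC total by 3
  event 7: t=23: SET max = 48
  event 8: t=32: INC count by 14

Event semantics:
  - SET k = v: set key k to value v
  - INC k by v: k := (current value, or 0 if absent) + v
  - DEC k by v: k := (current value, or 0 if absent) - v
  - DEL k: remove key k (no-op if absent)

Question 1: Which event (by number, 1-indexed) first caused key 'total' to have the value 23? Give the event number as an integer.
Answer: 5

Derivation:
Looking for first event where total becomes 23:
  event 2: total = -15
  event 3: total = -15
  event 4: total = -15
  event 5: total -15 -> 23  <-- first match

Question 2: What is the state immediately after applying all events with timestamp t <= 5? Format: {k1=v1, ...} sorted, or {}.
Apply events with t <= 5 (2 events):
  after event 1 (t=1: INC max by 1): {max=1}
  after event 2 (t=3: DEC total by 15): {max=1, total=-15}

Answer: {max=1, total=-15}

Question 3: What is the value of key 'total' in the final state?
Track key 'total' through all 8 events:
  event 1 (t=1: INC max by 1): total unchanged
  event 2 (t=3: DEC total by 15): total (absent) -> -15
  event 3 (t=6: INC max by 6): total unchanged
  event 4 (t=12: INC count by 13): total unchanged
  event 5 (t=19: SET total = 23): total -15 -> 23
  event 6 (t=21: INC total by 3): total 23 -> 26
  event 7 (t=23: SET max = 48): total unchanged
  event 8 (t=32: INC count by 14): total unchanged
Final: total = 26

Answer: 26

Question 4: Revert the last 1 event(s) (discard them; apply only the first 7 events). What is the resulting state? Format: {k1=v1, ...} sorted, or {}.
Keep first 7 events (discard last 1):
  after event 1 (t=1: INC max by 1): {max=1}
  after event 2 (t=3: DEC total by 15): {max=1, total=-15}
  after event 3 (t=6: INC max by 6): {max=7, total=-15}
  after event 4 (t=12: INC count by 13): {count=13, max=7, total=-15}
  after event 5 (t=19: SET total = 23): {count=13, max=7, total=23}
  after event 6 (t=21: INC total by 3): {count=13, max=7, total=26}
  after event 7 (t=23: SET max = 48): {count=13, max=48, total=26}

Answer: {count=13, max=48, total=26}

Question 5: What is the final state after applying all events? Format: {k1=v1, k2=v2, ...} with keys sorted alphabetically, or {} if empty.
Answer: {count=27, max=48, total=26}

Derivation:
  after event 1 (t=1: INC max by 1): {max=1}
  after event 2 (t=3: DEC total by 15): {max=1, total=-15}
  after event 3 (t=6: INC max by 6): {max=7, total=-15}
  after event 4 (t=12: INC count by 13): {count=13, max=7, total=-15}
  after event 5 (t=19: SET total = 23): {count=13, max=7, total=23}
  after event 6 (t=21: INC total by 3): {count=13, max=7, total=26}
  after event 7 (t=23: SET max = 48): {count=13, max=48, total=26}
  after event 8 (t=32: INC count by 14): {count=27, max=48, total=26}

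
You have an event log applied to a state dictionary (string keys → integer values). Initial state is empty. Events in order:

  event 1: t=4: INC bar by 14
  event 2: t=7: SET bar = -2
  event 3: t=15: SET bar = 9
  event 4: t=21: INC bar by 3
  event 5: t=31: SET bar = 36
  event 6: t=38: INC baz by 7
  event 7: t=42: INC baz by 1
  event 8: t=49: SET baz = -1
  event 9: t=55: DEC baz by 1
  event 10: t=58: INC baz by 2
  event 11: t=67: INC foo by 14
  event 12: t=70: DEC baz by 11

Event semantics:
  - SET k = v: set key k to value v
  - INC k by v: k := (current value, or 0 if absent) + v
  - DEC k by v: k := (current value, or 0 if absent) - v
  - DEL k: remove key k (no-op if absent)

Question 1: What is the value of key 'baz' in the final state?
Answer: -11

Derivation:
Track key 'baz' through all 12 events:
  event 1 (t=4: INC bar by 14): baz unchanged
  event 2 (t=7: SET bar = -2): baz unchanged
  event 3 (t=15: SET bar = 9): baz unchanged
  event 4 (t=21: INC bar by 3): baz unchanged
  event 5 (t=31: SET bar = 36): baz unchanged
  event 6 (t=38: INC baz by 7): baz (absent) -> 7
  event 7 (t=42: INC baz by 1): baz 7 -> 8
  event 8 (t=49: SET baz = -1): baz 8 -> -1
  event 9 (t=55: DEC baz by 1): baz -1 -> -2
  event 10 (t=58: INC baz by 2): baz -2 -> 0
  event 11 (t=67: INC foo by 14): baz unchanged
  event 12 (t=70: DEC baz by 11): baz 0 -> -11
Final: baz = -11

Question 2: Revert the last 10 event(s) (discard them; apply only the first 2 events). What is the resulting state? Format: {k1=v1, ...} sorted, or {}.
Answer: {bar=-2}

Derivation:
Keep first 2 events (discard last 10):
  after event 1 (t=4: INC bar by 14): {bar=14}
  after event 2 (t=7: SET bar = -2): {bar=-2}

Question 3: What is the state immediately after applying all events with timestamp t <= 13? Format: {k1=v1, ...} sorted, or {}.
Answer: {bar=-2}

Derivation:
Apply events with t <= 13 (2 events):
  after event 1 (t=4: INC bar by 14): {bar=14}
  after event 2 (t=7: SET bar = -2): {bar=-2}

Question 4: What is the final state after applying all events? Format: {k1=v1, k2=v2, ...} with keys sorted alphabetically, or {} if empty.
Answer: {bar=36, baz=-11, foo=14}

Derivation:
  after event 1 (t=4: INC bar by 14): {bar=14}
  after event 2 (t=7: SET bar = -2): {bar=-2}
  after event 3 (t=15: SET bar = 9): {bar=9}
  after event 4 (t=21: INC bar by 3): {bar=12}
  after event 5 (t=31: SET bar = 36): {bar=36}
  after event 6 (t=38: INC baz by 7): {bar=36, baz=7}
  after event 7 (t=42: INC baz by 1): {bar=36, baz=8}
  after event 8 (t=49: SET baz = -1): {bar=36, baz=-1}
  after event 9 (t=55: DEC baz by 1): {bar=36, baz=-2}
  after event 10 (t=58: INC baz by 2): {bar=36, baz=0}
  after event 11 (t=67: INC foo by 14): {bar=36, baz=0, foo=14}
  after event 12 (t=70: DEC baz by 11): {bar=36, baz=-11, foo=14}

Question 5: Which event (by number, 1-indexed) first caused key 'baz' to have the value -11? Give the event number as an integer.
Answer: 12

Derivation:
Looking for first event where baz becomes -11:
  event 6: baz = 7
  event 7: baz = 8
  event 8: baz = -1
  event 9: baz = -2
  event 10: baz = 0
  event 11: baz = 0
  event 12: baz 0 -> -11  <-- first match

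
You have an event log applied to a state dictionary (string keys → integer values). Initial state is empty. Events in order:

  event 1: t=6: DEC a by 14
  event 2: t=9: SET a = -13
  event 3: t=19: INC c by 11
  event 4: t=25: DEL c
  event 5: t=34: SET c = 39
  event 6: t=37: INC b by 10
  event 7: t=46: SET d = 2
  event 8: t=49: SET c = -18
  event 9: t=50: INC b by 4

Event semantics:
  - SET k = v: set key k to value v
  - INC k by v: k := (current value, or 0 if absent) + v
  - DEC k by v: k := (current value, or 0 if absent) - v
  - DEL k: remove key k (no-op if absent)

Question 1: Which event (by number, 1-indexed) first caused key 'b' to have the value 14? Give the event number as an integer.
Looking for first event where b becomes 14:
  event 6: b = 10
  event 7: b = 10
  event 8: b = 10
  event 9: b 10 -> 14  <-- first match

Answer: 9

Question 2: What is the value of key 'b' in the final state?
Track key 'b' through all 9 events:
  event 1 (t=6: DEC a by 14): b unchanged
  event 2 (t=9: SET a = -13): b unchanged
  event 3 (t=19: INC c by 11): b unchanged
  event 4 (t=25: DEL c): b unchanged
  event 5 (t=34: SET c = 39): b unchanged
  event 6 (t=37: INC b by 10): b (absent) -> 10
  event 7 (t=46: SET d = 2): b unchanged
  event 8 (t=49: SET c = -18): b unchanged
  event 9 (t=50: INC b by 4): b 10 -> 14
Final: b = 14

Answer: 14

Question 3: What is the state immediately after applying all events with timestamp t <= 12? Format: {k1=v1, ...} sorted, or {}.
Answer: {a=-13}

Derivation:
Apply events with t <= 12 (2 events):
  after event 1 (t=6: DEC a by 14): {a=-14}
  after event 2 (t=9: SET a = -13): {a=-13}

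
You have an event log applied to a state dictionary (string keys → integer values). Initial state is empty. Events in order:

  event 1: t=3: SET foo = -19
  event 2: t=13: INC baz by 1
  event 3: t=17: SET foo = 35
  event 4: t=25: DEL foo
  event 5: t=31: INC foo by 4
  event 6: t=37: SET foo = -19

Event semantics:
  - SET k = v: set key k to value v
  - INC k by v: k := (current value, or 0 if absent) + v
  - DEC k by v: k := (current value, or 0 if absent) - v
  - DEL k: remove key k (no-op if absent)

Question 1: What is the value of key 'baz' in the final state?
Track key 'baz' through all 6 events:
  event 1 (t=3: SET foo = -19): baz unchanged
  event 2 (t=13: INC baz by 1): baz (absent) -> 1
  event 3 (t=17: SET foo = 35): baz unchanged
  event 4 (t=25: DEL foo): baz unchanged
  event 5 (t=31: INC foo by 4): baz unchanged
  event 6 (t=37: SET foo = -19): baz unchanged
Final: baz = 1

Answer: 1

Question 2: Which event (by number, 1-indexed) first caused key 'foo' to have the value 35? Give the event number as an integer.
Answer: 3

Derivation:
Looking for first event where foo becomes 35:
  event 1: foo = -19
  event 2: foo = -19
  event 3: foo -19 -> 35  <-- first match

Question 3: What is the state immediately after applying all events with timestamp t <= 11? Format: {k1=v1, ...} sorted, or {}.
Apply events with t <= 11 (1 events):
  after event 1 (t=3: SET foo = -19): {foo=-19}

Answer: {foo=-19}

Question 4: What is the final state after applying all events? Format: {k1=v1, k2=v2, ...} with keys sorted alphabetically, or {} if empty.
Answer: {baz=1, foo=-19}

Derivation:
  after event 1 (t=3: SET foo = -19): {foo=-19}
  after event 2 (t=13: INC baz by 1): {baz=1, foo=-19}
  after event 3 (t=17: SET foo = 35): {baz=1, foo=35}
  after event 4 (t=25: DEL foo): {baz=1}
  after event 5 (t=31: INC foo by 4): {baz=1, foo=4}
  after event 6 (t=37: SET foo = -19): {baz=1, foo=-19}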